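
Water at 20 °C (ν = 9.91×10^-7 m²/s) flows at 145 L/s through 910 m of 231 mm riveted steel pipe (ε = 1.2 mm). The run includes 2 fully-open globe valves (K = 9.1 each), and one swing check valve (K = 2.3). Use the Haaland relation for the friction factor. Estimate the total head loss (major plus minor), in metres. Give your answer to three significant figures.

H_L ≈ 86.7 m

V = 4Q/(πD²) = 3.460 m/s; V²/2g = 0.6101 m
Re = 8.06×10^5, ε/D = 0.00519 → f = 0.03089 (Haaland)
Major: h_f = f(L/D)·V²/2g = 0.03089·3939·0.6101 = 74.24 m
Minor: ΣK = 20.5; h_m = ΣK·V²/2g = 12.51 m
Total H_L = 74.24 + 12.51 = 86.75 m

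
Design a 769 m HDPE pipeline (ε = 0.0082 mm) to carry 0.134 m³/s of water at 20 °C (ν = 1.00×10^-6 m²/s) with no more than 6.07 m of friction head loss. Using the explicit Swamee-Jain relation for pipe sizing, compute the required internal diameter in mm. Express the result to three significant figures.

Swamee-Jain (Type III): D = 0.66·[ε^1.25·(LQ²/(gh_f))^4.75 + ν·Q^9.4·(L/(gh_f))^5.2]^0.04
LQ²/(gh_f) = 0.2319; L/(gh_f) = 12.91
Term 1 = ε^1.25·(…)^4.75 = 4.24×10^-10; Term 2 = ν·Q^9.4·(…)^5.2 = 3.74×10^-9
D = 0.66·(4.24×10^-10 + 3.74×10^-9)^0.04 = 0.3050 m = 305 mm
Check: V = 1.83 m/s, Re = 5.59×10^5, f = 0.01328, h_f = 5.74 m ≈ 6.07 m ✓

D ≈ 305 mm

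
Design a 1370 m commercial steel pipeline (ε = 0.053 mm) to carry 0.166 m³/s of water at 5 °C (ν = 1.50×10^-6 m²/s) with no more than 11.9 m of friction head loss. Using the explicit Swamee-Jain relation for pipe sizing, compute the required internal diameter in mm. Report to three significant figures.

D ≈ 336 mm

Swamee-Jain (Type III): D = 0.66·[ε^1.25·(LQ²/(gh_f))^4.75 + ν·Q^9.4·(L/(gh_f))^5.2]^0.04
LQ²/(gh_f) = 0.3234; L/(gh_f) = 11.74
Term 1 = ε^1.25·(…)^4.75 = 2.12×10^-8; Term 2 = ν·Q^9.4·(…)^5.2 = 2.55×10^-8
D = 0.66·(2.12×10^-8 + 2.55×10^-8)^0.04 = 0.3360 m = 336 mm
Check: V = 1.87 m/s, Re = 4.19×10^5, f = 0.01537, h_f = 11.2 m ≈ 11.9 m ✓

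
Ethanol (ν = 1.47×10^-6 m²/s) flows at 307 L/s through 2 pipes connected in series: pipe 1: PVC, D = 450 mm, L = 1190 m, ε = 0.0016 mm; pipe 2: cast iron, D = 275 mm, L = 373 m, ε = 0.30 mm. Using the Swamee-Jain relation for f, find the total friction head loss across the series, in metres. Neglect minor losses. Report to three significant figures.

H ≈ 44.2 m

Pipe 1: V = 1.930 m/s, Re = 5.91×10^5, ε/D = 3.56×10^-6, f = 0.01277, h_1 = f(L/D)V²/2g = 6.414 m
Pipe 2: V = 5.169 m/s, Re = 9.67×10^5, ε/D = 0.00109, f = 0.02044, h_2 = f(L/D)V²/2g = 37.76 m
Series → Q common, losses add: H = Σh = 44.17 m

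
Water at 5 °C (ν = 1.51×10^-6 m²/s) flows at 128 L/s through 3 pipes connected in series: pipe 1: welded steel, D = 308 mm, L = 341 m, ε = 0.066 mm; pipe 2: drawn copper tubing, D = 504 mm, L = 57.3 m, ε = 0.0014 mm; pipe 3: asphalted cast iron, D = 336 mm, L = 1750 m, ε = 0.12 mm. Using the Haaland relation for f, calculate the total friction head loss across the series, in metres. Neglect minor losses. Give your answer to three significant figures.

H ≈ 12.1 m

Pipe 1: V = 1.718 m/s, Re = 3.50×10^5, ε/D = 2.14×10^-4, f = 0.01592, h_1 = f(L/D)V²/2g = 2.651 m
Pipe 2: V = 0.6416 m/s, Re = 2.14×10^5, ε/D = 2.78×10^-6, f = 0.01531, h_2 = f(L/D)V²/2g = 0.03652 m
Pipe 3: V = 1.444 m/s, Re = 3.21×10^5, ε/D = 3.57×10^-4, f = 0.01710, h_3 = f(L/D)V²/2g = 9.458 m
Series → Q common, losses add: H = Σh = 12.15 m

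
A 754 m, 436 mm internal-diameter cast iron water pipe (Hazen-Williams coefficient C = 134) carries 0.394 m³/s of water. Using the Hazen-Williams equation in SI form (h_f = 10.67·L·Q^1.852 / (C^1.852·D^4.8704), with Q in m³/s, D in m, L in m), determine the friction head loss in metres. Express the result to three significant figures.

h_f = 10.67·754·0.394^1.852 / (134^1.852·0.436^4.8704) = 9.394 m

h_f ≈ 9.39 m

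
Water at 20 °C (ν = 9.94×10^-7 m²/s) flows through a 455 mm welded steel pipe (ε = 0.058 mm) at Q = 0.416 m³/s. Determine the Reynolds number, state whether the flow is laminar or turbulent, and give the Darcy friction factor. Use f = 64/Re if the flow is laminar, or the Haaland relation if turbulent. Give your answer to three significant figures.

V = 4Q/(πD²) = 2.558 m/s
Re = VD/ν = 2.558·0.455/9.94×10^-7 = 1.17×10^6
Re > 4000 → turbulent; ε/D = 1.27×10^-4
Haaland: f = 0.01357

Re ≈ 1.17×10^6; turbulent; f ≈ 0.0136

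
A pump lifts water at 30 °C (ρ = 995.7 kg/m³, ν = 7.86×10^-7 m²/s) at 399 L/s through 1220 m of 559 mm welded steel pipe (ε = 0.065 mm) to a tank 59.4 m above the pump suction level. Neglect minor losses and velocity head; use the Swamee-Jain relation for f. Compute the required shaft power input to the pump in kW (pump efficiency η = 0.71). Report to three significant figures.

P_shaft ≈ 348 kW

V = 4Q/(πD²) = 1.626 m/s; Re = 1.16×10^6; ε/D = 1.16×10^-4; f = 0.01359
h_f = f(L/D)V²/2g = 3.997 m
Total head H = z + h_f = 59.4 + 3.997 = 63.40 m
P_hyd = ρgQH = 995.7·9.81·0.399·63.40 = 247.1 kW
P_shaft = P_hyd/η = 247.1/0.71 = 348.0 kW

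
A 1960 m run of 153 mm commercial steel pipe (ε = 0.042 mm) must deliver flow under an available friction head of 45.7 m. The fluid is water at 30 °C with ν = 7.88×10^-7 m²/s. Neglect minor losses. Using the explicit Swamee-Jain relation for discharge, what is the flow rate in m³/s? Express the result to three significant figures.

Swamee-Jain (Type II): Q = -0.965·√(gD⁵h_f/L)·ln[ε/(3.7D) + √(3.17ν²L/(gD³h_f))]
√(gD⁵h_f/L) = √(9.81·0.153⁵·45.7/1960) = 0.004379
ε/(3.7D) = 7.42×10^-5; √(3.17ν²L/(gD³h_f)) = 4.90×10^-5
Q = -0.965·0.004379·ln(1.232×10^-4) = 0.03804 m³/s
Check: V = 2.07 m/s, Re = 4.02×10^5, f = 0.01644, h_f = 46.0 m ≈ 45.7 m ✓

Q ≈ 0.0380 m³/s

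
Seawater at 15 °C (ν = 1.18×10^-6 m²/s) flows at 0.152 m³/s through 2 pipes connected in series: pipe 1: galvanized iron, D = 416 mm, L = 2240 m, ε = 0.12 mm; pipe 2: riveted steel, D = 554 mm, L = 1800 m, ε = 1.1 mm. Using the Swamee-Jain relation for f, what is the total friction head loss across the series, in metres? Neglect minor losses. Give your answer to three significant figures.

Pipe 1: V = 1.118 m/s, Re = 3.94×10^5, ε/D = 2.88×10^-4, f = 0.01658, h_1 = f(L/D)V²/2g = 5.690 m
Pipe 2: V = 0.6306 m/s, Re = 2.96×10^5, ε/D = 0.00199, f = 0.02414, h_2 = f(L/D)V²/2g = 1.589 m
Series → Q common, losses add: H = Σh = 7.279 m

H ≈ 7.28 m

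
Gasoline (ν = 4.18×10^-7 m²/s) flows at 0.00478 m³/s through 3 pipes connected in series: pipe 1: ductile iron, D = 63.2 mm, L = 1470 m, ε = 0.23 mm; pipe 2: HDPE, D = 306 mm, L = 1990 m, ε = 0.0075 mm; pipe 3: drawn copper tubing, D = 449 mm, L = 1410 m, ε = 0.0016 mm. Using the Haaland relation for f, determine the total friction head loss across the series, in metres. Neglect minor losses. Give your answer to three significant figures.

Pipe 1: V = 1.524 m/s, Re = 2.30×10^5, ε/D = 0.00364, f = 0.02816, h_1 = f(L/D)V²/2g = 77.51 m
Pipe 2: V = 0.06500 m/s, Re = 4.76×10^4, ε/D = 2.45×10^-5, f = 0.02100, h_2 = f(L/D)V²/2g = 0.02941 m
Pipe 3: V = 0.03019 m/s, Re = 3.24×10^4, ε/D = 3.56×10^-6, f = 0.02289, h_3 = f(L/D)V²/2g = 0.003340 m
Series → Q common, losses add: H = Σh = 77.54 m

H ≈ 77.5 m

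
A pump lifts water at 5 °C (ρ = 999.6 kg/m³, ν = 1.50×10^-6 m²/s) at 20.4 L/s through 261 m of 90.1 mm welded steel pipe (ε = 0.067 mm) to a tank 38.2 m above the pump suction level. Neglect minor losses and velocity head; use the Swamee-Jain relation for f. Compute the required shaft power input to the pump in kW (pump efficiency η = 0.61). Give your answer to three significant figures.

V = 4Q/(πD²) = 3.200 m/s; Re = 1.92×10^5; ε/D = 7.44×10^-4; f = 0.02017
h_f = f(L/D)V²/2g = 30.49 m
Total head H = z + h_f = 38.2 + 30.49 = 68.69 m
P_hyd = ρgQH = 999.6·9.81·0.0204·68.69 = 13.74 kW
P_shaft = P_hyd/η = 13.74/0.61 = 22.53 kW

P_shaft ≈ 22.5 kW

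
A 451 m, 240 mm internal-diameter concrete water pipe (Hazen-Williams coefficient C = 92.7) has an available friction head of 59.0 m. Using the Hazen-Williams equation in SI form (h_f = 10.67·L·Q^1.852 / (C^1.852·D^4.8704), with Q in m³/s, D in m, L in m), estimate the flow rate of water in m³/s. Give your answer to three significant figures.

Rearranging: Q = [h_f·C^1.852·D^4.8704 / (10.67·L)]^(1/1.852)
Q = [59.0·92.7^1.852·0.240^4.8704 / (10.67·451)]^0.540 = 0.2019 m³/s

Q ≈ 0.202 m³/s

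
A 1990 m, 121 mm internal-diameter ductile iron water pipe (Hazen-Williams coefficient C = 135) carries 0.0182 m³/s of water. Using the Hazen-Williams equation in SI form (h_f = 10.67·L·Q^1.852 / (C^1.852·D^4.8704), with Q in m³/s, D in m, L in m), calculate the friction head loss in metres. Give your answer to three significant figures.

h_f ≈ 42.3 m

h_f = 10.67·1990·0.0182^1.852 / (135^1.852·0.121^4.8704) = 42.31 m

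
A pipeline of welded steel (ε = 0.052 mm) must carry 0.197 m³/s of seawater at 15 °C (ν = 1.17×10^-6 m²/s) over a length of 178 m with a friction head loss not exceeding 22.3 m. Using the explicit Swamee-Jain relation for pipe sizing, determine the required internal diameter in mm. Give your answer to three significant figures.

Swamee-Jain (Type III): D = 0.66·[ε^1.25·(LQ²/(gh_f))^4.75 + ν·Q^9.4·(L/(gh_f))^5.2]^0.04
LQ²/(gh_f) = 0.03158; L/(gh_f) = 0.8137
Term 1 = ε^1.25·(…)^4.75 = 3.29×10^-13; Term 2 = ν·Q^9.4·(…)^5.2 = 9.34×10^-14
D = 0.66·(3.29×10^-13 + 9.34×10^-14)^0.04 = 0.2111 m = 211 mm
Check: V = 5.63 m/s, Re = 1.02×10^6, f = 0.01524, h_f = 20.7 m ≈ 22.3 m ✓

D ≈ 211 mm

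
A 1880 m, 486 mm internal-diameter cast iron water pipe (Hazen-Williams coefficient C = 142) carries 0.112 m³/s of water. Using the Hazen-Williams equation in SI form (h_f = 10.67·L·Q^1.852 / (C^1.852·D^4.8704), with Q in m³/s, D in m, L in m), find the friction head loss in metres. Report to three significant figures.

h_f = 10.67·1880·0.112^1.852 / (142^1.852·0.486^4.8704) = 1.207 m

h_f ≈ 1.21 m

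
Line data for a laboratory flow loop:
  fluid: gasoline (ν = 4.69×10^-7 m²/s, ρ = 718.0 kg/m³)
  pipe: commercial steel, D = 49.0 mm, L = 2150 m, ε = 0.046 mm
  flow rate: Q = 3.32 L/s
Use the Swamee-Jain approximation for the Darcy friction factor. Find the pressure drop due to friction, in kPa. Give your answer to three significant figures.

V = 4Q/(πD²) = 4·0.00332/(π·0.0490²) = 1.761 m/s
Re = VD/ν = 1.761·0.0490/4.69×10^-7 = 1.84×10^5 → turbulent
ε/D = 0.046/49.0 = 9.39×10^-4
Swamee-Jain: f = 0.02106
h_f = f(L/D)V²/(2g) = 0.02106·(2150/0.0490)·1.761²/(2·9.81) = 146.0 m
Δp = ρg·h_f = 718.0·9.81·146.0 = 1028 kPa

Δp ≈ 1030 kPa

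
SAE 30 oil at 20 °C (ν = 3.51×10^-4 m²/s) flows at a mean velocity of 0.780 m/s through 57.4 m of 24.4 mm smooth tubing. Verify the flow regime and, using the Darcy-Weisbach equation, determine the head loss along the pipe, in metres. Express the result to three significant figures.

h_f ≈ 86.1 m

Re = VD/ν = 0.780·0.02440/3.51×10^-4 = 54.2 → laminar (Re < 2300)
f = 64/Re = 1.180
h_f = f(L/D)V²/(2g) = 1.180·(57.4/0.02440)·0.780²/(2·9.81) = 86.10 m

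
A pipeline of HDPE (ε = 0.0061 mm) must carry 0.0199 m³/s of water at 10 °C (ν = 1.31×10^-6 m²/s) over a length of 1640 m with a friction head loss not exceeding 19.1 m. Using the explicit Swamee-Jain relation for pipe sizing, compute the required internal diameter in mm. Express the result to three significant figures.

Swamee-Jain (Type III): D = 0.66·[ε^1.25·(LQ²/(gh_f))^4.75 + ν·Q^9.4·(L/(gh_f))^5.2]^0.04
LQ²/(gh_f) = 0.003466; L/(gh_f) = 8.753
Term 1 = ε^1.25·(…)^4.75 = 6.25×10^-19; Term 2 = ν·Q^9.4·(…)^5.2 = 1.06×10^-17
D = 0.66·(6.25×10^-19 + 1.06×10^-17)^0.04 = 0.1385 m = 139 mm
Check: V = 1.32 m/s, Re = 1.40×10^5, f = 0.01700, h_f = 17.9 m ≈ 19.1 m ✓

D ≈ 139 mm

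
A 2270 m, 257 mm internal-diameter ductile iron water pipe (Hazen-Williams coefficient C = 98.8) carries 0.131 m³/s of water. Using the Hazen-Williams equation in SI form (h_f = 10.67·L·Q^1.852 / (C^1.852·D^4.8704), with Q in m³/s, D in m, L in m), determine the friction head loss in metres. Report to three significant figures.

h_f = 10.67·2270·0.131^1.852 / (98.8^1.852·0.257^4.8704) = 84.91 m

h_f ≈ 84.9 m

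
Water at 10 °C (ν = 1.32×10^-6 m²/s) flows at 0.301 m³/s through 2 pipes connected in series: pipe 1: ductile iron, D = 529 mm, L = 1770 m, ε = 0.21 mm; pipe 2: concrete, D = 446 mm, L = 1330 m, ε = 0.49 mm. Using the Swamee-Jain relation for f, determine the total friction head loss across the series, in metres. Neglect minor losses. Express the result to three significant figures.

Pipe 1: V = 1.370 m/s, Re = 5.49×10^5, ε/D = 3.97×10^-4, f = 0.01701, h_1 = f(L/D)V²/2g = 5.439 m
Pipe 2: V = 1.927 m/s, Re = 6.51×10^5, ε/D = 0.00110, f = 0.02063, h_2 = f(L/D)V²/2g = 11.64 m
Series → Q common, losses add: H = Σh = 17.08 m

H ≈ 17.1 m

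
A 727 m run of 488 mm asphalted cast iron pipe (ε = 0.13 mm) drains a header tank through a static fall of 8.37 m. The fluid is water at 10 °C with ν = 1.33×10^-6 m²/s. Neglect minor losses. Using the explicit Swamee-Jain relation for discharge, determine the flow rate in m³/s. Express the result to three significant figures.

Swamee-Jain (Type II): Q = -0.965·√(gD⁵h_f/L)·ln[ε/(3.7D) + √(3.17ν²L/(gD³h_f))]
√(gD⁵h_f/L) = √(9.81·0.488⁵·8.37/727) = 0.05591
ε/(3.7D) = 7.20×10^-5; √(3.17ν²L/(gD³h_f)) = 2.07×10^-5
Q = -0.965·0.05591·ln(9.267×10^-5) = 0.5010 m³/s
Check: V = 2.68 m/s, Re = 9.83×10^5, f = 0.01546, h_f = 8.42 m ≈ 8.37 m ✓

Q ≈ 0.501 m³/s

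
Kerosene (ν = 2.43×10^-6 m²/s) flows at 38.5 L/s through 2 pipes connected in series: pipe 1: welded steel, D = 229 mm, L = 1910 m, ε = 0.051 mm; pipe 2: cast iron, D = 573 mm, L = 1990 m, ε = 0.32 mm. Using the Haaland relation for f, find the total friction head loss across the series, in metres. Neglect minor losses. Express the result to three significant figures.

Pipe 1: V = 0.9348 m/s, Re = 8.81×10^4, ε/D = 2.23×10^-4, f = 0.01925, h_1 = f(L/D)V²/2g = 7.150 m
Pipe 2: V = 0.1493 m/s, Re = 3.52×10^4, ε/D = 5.58×10^-4, f = 0.02386, h_2 = f(L/D)V²/2g = 0.09416 m
Series → Q common, losses add: H = Σh = 7.244 m

H ≈ 7.24 m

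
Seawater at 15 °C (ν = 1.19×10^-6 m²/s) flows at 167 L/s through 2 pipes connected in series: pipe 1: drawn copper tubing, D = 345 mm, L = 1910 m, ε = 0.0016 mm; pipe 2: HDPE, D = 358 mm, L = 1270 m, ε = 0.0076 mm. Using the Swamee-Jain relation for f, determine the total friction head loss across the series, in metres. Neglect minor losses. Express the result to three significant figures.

H ≈ 18.5 m

Pipe 1: V = 1.786 m/s, Re = 5.18×10^5, ε/D = 4.64×10^-6, f = 0.01309, h_1 = f(L/D)V²/2g = 11.78 m
Pipe 2: V = 1.659 m/s, Re = 4.99×10^5, ε/D = 2.12×10^-5, f = 0.01343, h_2 = f(L/D)V²/2g = 6.683 m
Series → Q common, losses add: H = Σh = 18.47 m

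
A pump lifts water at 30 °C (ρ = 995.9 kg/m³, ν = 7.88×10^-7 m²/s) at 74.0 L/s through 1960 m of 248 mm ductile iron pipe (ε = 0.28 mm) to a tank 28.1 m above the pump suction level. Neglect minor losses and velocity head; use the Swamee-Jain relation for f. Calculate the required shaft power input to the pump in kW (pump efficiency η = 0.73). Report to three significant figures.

P_shaft ≈ 47.4 kW

V = 4Q/(πD²) = 1.532 m/s; Re = 4.82×10^5; ε/D = 0.00113; f = 0.02092
h_f = f(L/D)V²/2g = 19.78 m
Total head H = z + h_f = 28.1 + 19.78 = 47.88 m
P_hyd = ρgQH = 995.9·9.81·0.0740·47.88 = 34.61 kW
P_shaft = P_hyd/η = 34.61/0.73 = 47.41 kW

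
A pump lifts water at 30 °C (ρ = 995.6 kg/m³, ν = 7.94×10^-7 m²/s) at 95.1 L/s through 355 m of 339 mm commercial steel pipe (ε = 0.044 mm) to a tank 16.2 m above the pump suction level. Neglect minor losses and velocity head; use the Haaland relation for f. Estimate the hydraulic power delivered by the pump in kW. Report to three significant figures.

V = 4Q/(πD²) = 1.054 m/s; Re = 4.50×10^5; ε/D = 1.30×10^-4; f = 0.01475
h_f = f(L/D)V²/2g = 0.8743 m
Total head H = z + h_f = 16.2 + 0.8743 = 17.07 m
P_hyd = ρgQH = 995.6·9.81·0.0951·17.07 = 15.86 kW

P_hyd ≈ 15.9 kW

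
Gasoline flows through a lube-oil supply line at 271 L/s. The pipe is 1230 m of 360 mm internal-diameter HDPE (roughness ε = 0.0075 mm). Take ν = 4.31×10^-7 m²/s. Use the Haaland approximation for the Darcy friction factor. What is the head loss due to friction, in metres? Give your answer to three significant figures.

h_f ≈ 13.4 m

V = 4Q/(πD²) = 4·0.271/(π·0.360²) = 2.662 m/s
Re = VD/ν = 2.662·0.360/4.31×10^-7 = 2.22×10^6 → turbulent
ε/D = 0.0075/360 = 2.08×10^-5
Haaland: f = 0.01083
h_f = f(L/D)V²/(2g) = 0.01083·(1230/0.360)·2.662²/(2·9.81) = 13.37 m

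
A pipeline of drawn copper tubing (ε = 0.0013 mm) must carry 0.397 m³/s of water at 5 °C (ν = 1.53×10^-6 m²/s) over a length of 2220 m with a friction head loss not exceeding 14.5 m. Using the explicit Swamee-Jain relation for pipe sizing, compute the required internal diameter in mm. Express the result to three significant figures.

Swamee-Jain (Type III): D = 0.66·[ε^1.25·(LQ²/(gh_f))^4.75 + ν·Q^9.4·(L/(gh_f))^5.2]^0.04
LQ²/(gh_f) = 2.460; L/(gh_f) = 15.61
Term 1 = ε^1.25·(…)^4.75 = 3.16×10^-6; Term 2 = ν·Q^9.4·(…)^5.2 = 4.15×10^-4
D = 0.66·(3.16×10^-6 + 4.15×10^-4)^0.04 = 0.4835 m = 484 mm
Check: V = 2.16 m/s, Re = 6.83×10^5, f = 0.01244, h_f = 13.6 m ≈ 14.5 m ✓

D ≈ 484 mm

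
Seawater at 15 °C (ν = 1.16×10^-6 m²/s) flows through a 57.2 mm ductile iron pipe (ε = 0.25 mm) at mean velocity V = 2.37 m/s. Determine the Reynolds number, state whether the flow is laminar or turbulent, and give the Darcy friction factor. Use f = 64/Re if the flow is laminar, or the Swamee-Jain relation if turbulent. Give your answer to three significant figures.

Re = VD/ν = 2.370·0.0572/1.16×10^-6 = 1.17×10^5
Re > 4000 → turbulent; ε/D = 0.00437
Swamee-Jain: f = 0.03028

Re ≈ 1.17×10^5; turbulent; f ≈ 0.0303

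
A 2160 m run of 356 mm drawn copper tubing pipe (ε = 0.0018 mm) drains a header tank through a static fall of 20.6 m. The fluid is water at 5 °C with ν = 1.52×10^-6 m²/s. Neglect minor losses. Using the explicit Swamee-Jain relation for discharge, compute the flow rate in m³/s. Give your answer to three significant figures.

Q ≈ 0.224 m³/s

Swamee-Jain (Type II): Q = -0.965·√(gD⁵h_f/L)·ln[ε/(3.7D) + √(3.17ν²L/(gD³h_f))]
√(gD⁵h_f/L) = √(9.81·0.356⁵·20.6/2160) = 0.02313
ε/(3.7D) = 1.37×10^-6; √(3.17ν²L/(gD³h_f)) = 4.17×10^-5
Q = -0.965·0.02313·ln(4.302×10^-5) = 0.2244 m³/s
Check: V = 2.25 m/s, Re = 5.28×10^5, f = 0.01305, h_f = 20.5 m ≈ 20.6 m ✓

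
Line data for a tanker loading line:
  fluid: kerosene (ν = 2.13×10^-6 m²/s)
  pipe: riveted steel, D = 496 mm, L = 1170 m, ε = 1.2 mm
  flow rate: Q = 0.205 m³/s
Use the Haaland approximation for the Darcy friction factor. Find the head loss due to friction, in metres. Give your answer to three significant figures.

h_f ≈ 3.42 m

V = 4Q/(πD²) = 4·0.205/(π·0.496²) = 1.061 m/s
Re = VD/ν = 1.061·0.496/2.13×10^-6 = 2.47×10^5 → turbulent
ε/D = 1.2/496 = 0.00242
Haaland: f = 0.02527
h_f = f(L/D)V²/(2g) = 0.02527·(1170/0.496)·1.061²/(2·9.81) = 3.419 m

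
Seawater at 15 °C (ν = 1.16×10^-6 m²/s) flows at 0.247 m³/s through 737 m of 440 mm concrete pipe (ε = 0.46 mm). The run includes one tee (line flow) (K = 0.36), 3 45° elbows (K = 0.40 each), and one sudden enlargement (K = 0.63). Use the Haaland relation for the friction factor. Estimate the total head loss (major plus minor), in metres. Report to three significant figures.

V = 4Q/(πD²) = 1.624 m/s; V²/2g = 0.1345 m
Re = 6.16×10^5, ε/D = 0.00105 → f = 0.02030 (Haaland)
Major: h_f = f(L/D)·V²/2g = 0.02030·1675·0.1345 = 4.574 m
Minor: ΣK = 2.19; h_m = ΣK·V²/2g = 0.2945 m
Total H_L = 4.574 + 0.2945 = 4.868 m

H_L ≈ 4.87 m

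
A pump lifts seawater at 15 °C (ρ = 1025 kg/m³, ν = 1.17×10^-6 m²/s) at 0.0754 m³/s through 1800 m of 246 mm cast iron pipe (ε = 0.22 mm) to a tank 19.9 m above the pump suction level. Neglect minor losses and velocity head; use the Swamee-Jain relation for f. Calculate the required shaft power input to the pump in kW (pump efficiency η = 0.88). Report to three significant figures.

P_shaft ≈ 33.5 kW

V = 4Q/(πD²) = 1.586 m/s; Re = 3.34×10^5; ε/D = 8.94×10^-4; f = 0.02019
h_f = f(L/D)V²/2g = 18.95 m
Total head H = z + h_f = 19.9 + 18.95 = 38.85 m
P_hyd = ρgQH = 1025·9.81·0.0754·38.85 = 29.46 kW
P_shaft = P_hyd/η = 29.46/0.88 = 33.47 kW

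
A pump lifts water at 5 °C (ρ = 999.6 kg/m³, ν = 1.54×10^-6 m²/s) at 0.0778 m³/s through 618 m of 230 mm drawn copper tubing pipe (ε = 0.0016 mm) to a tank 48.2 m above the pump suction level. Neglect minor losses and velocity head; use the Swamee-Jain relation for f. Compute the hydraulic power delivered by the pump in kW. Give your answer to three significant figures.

P_hyd ≈ 42.1 kW

V = 4Q/(πD²) = 1.873 m/s; Re = 2.80×10^5; ε/D = 6.96×10^-6; f = 0.01464
h_f = f(L/D)V²/2g = 7.032 m
Total head H = z + h_f = 48.2 + 7.032 = 55.23 m
P_hyd = ρgQH = 999.6·9.81·0.0778·55.23 = 42.14 kW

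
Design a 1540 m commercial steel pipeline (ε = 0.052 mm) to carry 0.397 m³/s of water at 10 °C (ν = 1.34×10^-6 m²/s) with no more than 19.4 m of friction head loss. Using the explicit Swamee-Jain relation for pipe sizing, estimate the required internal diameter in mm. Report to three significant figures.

D ≈ 433 mm

Swamee-Jain (Type III): D = 0.66·[ε^1.25·(LQ²/(gh_f))^4.75 + ν·Q^9.4·(L/(gh_f))^5.2]^0.04
LQ²/(gh_f) = 1.275; L/(gh_f) = 8.092
Term 1 = ε^1.25·(…)^4.75 = 1.40×10^-5; Term 2 = ν·Q^9.4·(…)^5.2 = 1.20×10^-5
D = 0.66·(1.40×10^-5 + 1.20×10^-5)^0.04 = 0.4326 m = 433 mm
Check: V = 2.70 m/s, Re = 8.72×10^5, f = 0.01395, h_f = 18.5 m ≈ 19.4 m ✓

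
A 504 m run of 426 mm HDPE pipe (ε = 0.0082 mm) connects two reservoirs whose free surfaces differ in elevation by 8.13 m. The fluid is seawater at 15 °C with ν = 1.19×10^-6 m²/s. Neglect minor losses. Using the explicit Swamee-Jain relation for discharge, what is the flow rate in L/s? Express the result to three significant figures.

Q ≈ 483 L/s

Swamee-Jain (Type II): Q = -0.965·√(gD⁵h_f/L)·ln[ε/(3.7D) + √(3.17ν²L/(gD³h_f))]
√(gD⁵h_f/L) = √(9.81·0.426⁵·8.13/504) = 0.04712
ε/(3.7D) = 5.20×10^-6; √(3.17ν²L/(gD³h_f)) = 1.92×10^-5
Q = -0.965·0.04712·ln(2.436×10^-5) = 0.4830 m³/s
Check: V = 3.39 m/s, Re = 1.21×10^6, f = 0.01175, h_f = 8.14 m ≈ 8.13 m ✓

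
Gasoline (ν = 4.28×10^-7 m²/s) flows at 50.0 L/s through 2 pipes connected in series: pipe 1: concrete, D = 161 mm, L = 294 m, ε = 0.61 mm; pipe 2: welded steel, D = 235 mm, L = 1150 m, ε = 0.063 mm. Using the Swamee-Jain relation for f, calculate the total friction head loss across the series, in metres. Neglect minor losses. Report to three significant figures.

Pipe 1: V = 2.456 m/s, Re = 9.24×10^5, ε/D = 0.00379, f = 0.02816, h_1 = f(L/D)V²/2g = 15.81 m
Pipe 2: V = 1.153 m/s, Re = 6.33×10^5, ε/D = 2.68×10^-4, f = 0.01586, h_2 = f(L/D)V²/2g = 5.255 m
Series → Q common, losses add: H = Σh = 21.07 m

H ≈ 21.1 m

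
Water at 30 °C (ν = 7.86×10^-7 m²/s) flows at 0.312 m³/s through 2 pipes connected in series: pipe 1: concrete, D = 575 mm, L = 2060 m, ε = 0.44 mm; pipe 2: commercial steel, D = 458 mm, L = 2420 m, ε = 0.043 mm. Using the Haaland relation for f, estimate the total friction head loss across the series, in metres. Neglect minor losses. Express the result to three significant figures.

Pipe 1: V = 1.202 m/s, Re = 8.79×10^5, ε/D = 7.65×10^-4, f = 0.01882, h_1 = f(L/D)V²/2g = 4.961 m
Pipe 2: V = 1.894 m/s, Re = 1.10×10^6, ε/D = 9.39×10^-5, f = 0.01313, h_2 = f(L/D)V²/2g = 12.68 m
Series → Q common, losses add: H = Σh = 17.64 m

H ≈ 17.6 m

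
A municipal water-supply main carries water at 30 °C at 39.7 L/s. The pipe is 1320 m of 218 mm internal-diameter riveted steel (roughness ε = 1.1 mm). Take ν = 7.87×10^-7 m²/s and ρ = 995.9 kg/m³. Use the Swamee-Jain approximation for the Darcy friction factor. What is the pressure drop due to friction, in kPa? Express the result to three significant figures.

V = 4Q/(πD²) = 4·0.0397/(π·0.218²) = 1.064 m/s
Re = VD/ν = 1.064·0.218/7.87×10^-7 = 2.95×10^5 → turbulent
ε/D = 1.1/218 = 0.00505
Swamee-Jain: f = 0.03091
h_f = f(L/D)V²/(2g) = 0.03091·(1320/0.218)·1.064²/(2·9.81) = 10.79 m
Δp = ρg·h_f = 995.9·9.81·10.79 = 105.4 kPa

Δp ≈ 105 kPa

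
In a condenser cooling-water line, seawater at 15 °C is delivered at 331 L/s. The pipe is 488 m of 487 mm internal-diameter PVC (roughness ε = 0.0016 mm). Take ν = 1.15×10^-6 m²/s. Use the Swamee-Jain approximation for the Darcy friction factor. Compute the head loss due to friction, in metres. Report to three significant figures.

h_f ≈ 1.98 m

V = 4Q/(πD²) = 4·0.331/(π·0.487²) = 1.777 m/s
Re = VD/ν = 1.777·0.487/1.15×10^-6 = 7.53×10^5 → turbulent
ε/D = 0.0016/487 = 3.29×10^-6
Swamee-Jain: f = 0.01225
h_f = f(L/D)V²/(2g) = 0.01225·(488/0.487)·1.777²/(2·9.81) = 1.976 m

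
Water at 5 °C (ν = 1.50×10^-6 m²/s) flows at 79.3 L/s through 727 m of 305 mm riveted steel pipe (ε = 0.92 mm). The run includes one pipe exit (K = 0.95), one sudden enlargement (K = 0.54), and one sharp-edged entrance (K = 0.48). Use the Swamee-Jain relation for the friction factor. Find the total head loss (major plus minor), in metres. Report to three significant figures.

H_L ≈ 3.98 m

V = 4Q/(πD²) = 1.085 m/s; V²/2g = 0.06004 m
Re = 2.21×10^5, ε/D = 0.00302 → f = 0.02699 (Swamee-Jain)
Major: h_f = f(L/D)·V²/2g = 0.02699·2384·0.06004 = 3.862 m
Minor: ΣK = 1.97; h_m = ΣK·V²/2g = 0.1183 m
Total H_L = 3.862 + 0.1183 = 3.981 m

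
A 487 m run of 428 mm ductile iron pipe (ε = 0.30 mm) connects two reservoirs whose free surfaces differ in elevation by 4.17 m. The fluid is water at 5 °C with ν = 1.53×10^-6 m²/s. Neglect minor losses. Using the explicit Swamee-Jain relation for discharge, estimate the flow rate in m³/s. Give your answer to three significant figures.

Q ≈ 0.282 m³/s

Swamee-Jain (Type II): Q = -0.965·√(gD⁵h_f/L)·ln[ε/(3.7D) + √(3.17ν²L/(gD³h_f))]
√(gD⁵h_f/L) = √(9.81·0.428⁵·4.17/487) = 0.03473
ε/(3.7D) = 1.89×10^-4; √(3.17ν²L/(gD³h_f)) = 3.36×10^-5
Q = -0.965·0.03473·ln(2.230×10^-4) = 0.2818 m³/s
Check: V = 1.96 m/s, Re = 5.48×10^5, f = 0.01886, h_f = 4.20 m ≈ 4.17 m ✓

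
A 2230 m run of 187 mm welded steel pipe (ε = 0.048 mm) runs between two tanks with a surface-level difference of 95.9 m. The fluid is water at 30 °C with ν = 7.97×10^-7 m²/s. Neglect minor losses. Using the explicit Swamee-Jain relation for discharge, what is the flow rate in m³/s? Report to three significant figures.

Swamee-Jain (Type II): Q = -0.965·√(gD⁵h_f/L)·ln[ε/(3.7D) + √(3.17ν²L/(gD³h_f))]
√(gD⁵h_f/L) = √(9.81·0.187⁵·95.9/2230) = 0.009822
ε/(3.7D) = 6.94×10^-5; √(3.17ν²L/(gD³h_f)) = 2.70×10^-5
Q = -0.965·0.009822·ln(9.639×10^-5) = 0.08765 m³/s
Check: V = 3.19 m/s, Re = 7.49×10^5, f = 0.01559, h_f = 96.5 m ≈ 95.9 m ✓

Q ≈ 0.0876 m³/s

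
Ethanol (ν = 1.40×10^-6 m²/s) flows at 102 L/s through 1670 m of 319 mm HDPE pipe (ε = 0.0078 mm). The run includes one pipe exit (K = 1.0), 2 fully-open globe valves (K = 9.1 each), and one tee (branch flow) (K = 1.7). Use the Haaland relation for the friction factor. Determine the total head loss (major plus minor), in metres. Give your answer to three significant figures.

H_L ≈ 8.09 m

V = 4Q/(πD²) = 1.276 m/s; V²/2g = 0.08302 m
Re = 2.91×10^5, ε/D = 2.45×10^-5 → f = 0.01463 (Haaland)
Major: h_f = f(L/D)·V²/2g = 0.01463·5235·0.08302 = 6.357 m
Minor: ΣK = 20.9; h_m = ΣK·V²/2g = 1.735 m
Total H_L = 6.357 + 1.735 = 8.092 m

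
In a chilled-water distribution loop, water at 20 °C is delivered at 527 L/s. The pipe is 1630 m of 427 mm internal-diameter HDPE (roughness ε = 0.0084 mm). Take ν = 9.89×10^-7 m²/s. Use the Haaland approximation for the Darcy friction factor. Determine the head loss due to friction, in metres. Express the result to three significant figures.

h_f ≈ 29.6 m

V = 4Q/(πD²) = 4·0.527/(π·0.427²) = 3.680 m/s
Re = VD/ν = 3.680·0.427/9.89×10^-7 = 1.59×10^6 → turbulent
ε/D = 0.0084/427 = 1.97×10^-5
Haaland: f = 0.01124
h_f = f(L/D)V²/(2g) = 0.01124·(1630/0.427)·3.680²/(2·9.81) = 29.61 m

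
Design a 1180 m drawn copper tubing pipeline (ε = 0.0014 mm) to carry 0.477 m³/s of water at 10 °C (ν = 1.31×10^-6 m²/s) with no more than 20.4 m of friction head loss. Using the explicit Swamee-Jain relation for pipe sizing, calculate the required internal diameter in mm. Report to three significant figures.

D ≈ 421 mm

Swamee-Jain (Type III): D = 0.66·[ε^1.25·(LQ²/(gh_f))^4.75 + ν·Q^9.4·(L/(gh_f))^5.2]^0.04
LQ²/(gh_f) = 1.342; L/(gh_f) = 5.896
Term 1 = ε^1.25·(…)^4.75 = 1.94×10^-7; Term 2 = ν·Q^9.4·(…)^5.2 = 1.27×10^-5
D = 0.66·(1.94×10^-7 + 1.27×10^-5)^0.04 = 0.4206 m = 421 mm
Check: V = 3.43 m/s, Re = 1.10×10^6, f = 0.01151, h_f = 19.4 m ≈ 20.4 m ✓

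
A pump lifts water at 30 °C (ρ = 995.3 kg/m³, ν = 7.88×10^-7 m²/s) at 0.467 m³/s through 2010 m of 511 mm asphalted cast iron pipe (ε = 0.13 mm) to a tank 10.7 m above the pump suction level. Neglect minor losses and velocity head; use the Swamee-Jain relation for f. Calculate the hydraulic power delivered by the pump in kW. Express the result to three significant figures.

P_hyd ≈ 120 kW

V = 4Q/(πD²) = 2.277 m/s; Re = 1.48×10^6; ε/D = 2.54×10^-4; f = 0.01508
h_f = f(L/D)V²/2g = 15.68 m
Total head H = z + h_f = 10.7 + 15.68 = 26.38 m
P_hyd = ρgQH = 995.3·9.81·0.467·26.38 = 120.3 kW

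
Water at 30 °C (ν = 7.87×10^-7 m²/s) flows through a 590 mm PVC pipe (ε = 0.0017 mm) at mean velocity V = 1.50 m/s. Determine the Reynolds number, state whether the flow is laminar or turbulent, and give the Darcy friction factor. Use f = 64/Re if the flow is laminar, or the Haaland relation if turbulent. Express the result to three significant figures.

Re = VD/ν = 1.500·0.590/7.87×10^-7 = 1.12×10^6
Re > 4000 → turbulent; ε/D = 2.88×10^-6
Haaland: f = 0.01141

Re ≈ 1.12×10^6; turbulent; f ≈ 0.0114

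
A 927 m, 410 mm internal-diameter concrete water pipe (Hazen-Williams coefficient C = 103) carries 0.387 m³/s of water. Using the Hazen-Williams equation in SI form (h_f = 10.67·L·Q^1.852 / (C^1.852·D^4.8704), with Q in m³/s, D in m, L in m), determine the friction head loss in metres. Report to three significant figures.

h_f = 10.67·927·0.387^1.852 / (103^1.852·0.410^4.8704) = 24.54 m

h_f ≈ 24.5 m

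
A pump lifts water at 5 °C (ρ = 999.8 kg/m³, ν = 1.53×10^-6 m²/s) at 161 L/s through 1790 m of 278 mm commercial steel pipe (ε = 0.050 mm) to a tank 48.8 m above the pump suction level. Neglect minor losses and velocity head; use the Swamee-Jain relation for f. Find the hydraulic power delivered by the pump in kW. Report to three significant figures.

P_hyd ≈ 133 kW

V = 4Q/(πD²) = 2.652 m/s; Re = 4.82×10^5; ε/D = 1.80×10^-4; f = 0.01537
h_f = f(L/D)V²/2g = 35.49 m
Total head H = z + h_f = 48.8 + 35.49 = 84.29 m
P_hyd = ρgQH = 999.8·9.81·0.161·84.29 = 133.1 kW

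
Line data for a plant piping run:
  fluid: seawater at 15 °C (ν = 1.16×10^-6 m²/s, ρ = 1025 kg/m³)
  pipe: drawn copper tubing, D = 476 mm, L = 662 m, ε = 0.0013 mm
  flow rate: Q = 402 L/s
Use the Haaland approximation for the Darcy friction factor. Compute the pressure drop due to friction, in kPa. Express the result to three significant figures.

V = 4Q/(πD²) = 4·0.402/(π·0.476²) = 2.259 m/s
Re = VD/ν = 2.259·0.476/1.16×10^-6 = 9.27×10^5 → turbulent
ε/D = 0.0013/476 = 2.73×10^-6
Haaland: f = 0.01178
h_f = f(L/D)V²/(2g) = 0.01178·(662/0.476)·2.259²/(2·9.81) = 4.260 m
Δp = ρg·h_f = 1025·9.81·4.260 = 42.84 kPa

Δp ≈ 42.8 kPa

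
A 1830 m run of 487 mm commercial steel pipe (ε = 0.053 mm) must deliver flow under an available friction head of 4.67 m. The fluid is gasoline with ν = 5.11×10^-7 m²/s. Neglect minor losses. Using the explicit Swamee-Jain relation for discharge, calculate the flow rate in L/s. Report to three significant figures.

Q ≈ 252 L/s

Swamee-Jain (Type II): Q = -0.965·√(gD⁵h_f/L)·ln[ε/(3.7D) + √(3.17ν²L/(gD³h_f))]
√(gD⁵h_f/L) = √(9.81·0.487⁵·4.67/1830) = 0.02619
ε/(3.7D) = 2.94×10^-5; √(3.17ν²L/(gD³h_f)) = 1.69×10^-5
Q = -0.965·0.02619·ln(4.633×10^-5) = 0.2522 m³/s
Check: V = 1.35 m/s, Re = 1.29×10^6, f = 0.01338, h_f = 4.70 m ≈ 4.67 m ✓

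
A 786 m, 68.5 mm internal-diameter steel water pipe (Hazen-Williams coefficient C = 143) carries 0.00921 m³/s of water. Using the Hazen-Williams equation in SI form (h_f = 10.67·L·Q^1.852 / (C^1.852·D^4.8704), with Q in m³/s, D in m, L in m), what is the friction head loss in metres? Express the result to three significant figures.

h_f = 10.67·786·0.00921^1.852 / (143^1.852·0.0685^4.8704) = 67.98 m

h_f ≈ 68.0 m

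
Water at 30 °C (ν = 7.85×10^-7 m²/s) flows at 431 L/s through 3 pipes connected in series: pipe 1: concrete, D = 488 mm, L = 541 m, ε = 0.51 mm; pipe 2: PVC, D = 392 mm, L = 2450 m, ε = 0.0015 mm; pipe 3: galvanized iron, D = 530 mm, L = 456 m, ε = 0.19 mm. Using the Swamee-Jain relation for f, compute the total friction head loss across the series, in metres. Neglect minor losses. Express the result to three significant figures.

Pipe 1: V = 2.304 m/s, Re = 1.43×10^6, ε/D = 0.00105, f = 0.02013, h_1 = f(L/D)V²/2g = 6.039 m
Pipe 2: V = 3.571 m/s, Re = 1.78×10^6, ε/D = 3.83×10^-6, f = 0.01069, h_2 = f(L/D)V²/2g = 43.44 m
Pipe 3: V = 1.954 m/s, Re = 1.32×10^6, ε/D = 3.58×10^-4, f = 0.01610, h_3 = f(L/D)V²/2g = 2.695 m
Series → Q common, losses add: H = Σh = 52.17 m

H ≈ 52.2 m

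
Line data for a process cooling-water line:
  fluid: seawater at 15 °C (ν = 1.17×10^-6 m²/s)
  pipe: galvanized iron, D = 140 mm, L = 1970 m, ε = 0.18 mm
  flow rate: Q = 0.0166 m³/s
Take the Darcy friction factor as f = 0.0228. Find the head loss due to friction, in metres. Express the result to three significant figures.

V = 4Q/(πD²) = 4·0.0166/(π·0.140²) = 1.078 m/s
h_f = f(L/D)V²/(2g) = 0.02280·(1970/0.140)·1.078²/(2·9.81) = 19.02 m

h_f ≈ 19.0 m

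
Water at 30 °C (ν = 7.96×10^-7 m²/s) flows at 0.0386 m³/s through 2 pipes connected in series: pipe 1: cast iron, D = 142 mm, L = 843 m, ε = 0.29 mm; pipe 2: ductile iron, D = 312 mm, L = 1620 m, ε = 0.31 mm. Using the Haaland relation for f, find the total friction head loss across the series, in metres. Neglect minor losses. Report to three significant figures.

H ≈ 44.5 m

Pipe 1: V = 2.437 m/s, Re = 4.35×10^5, ε/D = 0.00204, f = 0.02396, h_1 = f(L/D)V²/2g = 43.07 m
Pipe 2: V = 0.5049 m/s, Re = 1.98×10^5, ε/D = 9.94×10^-4, f = 0.02090, h_2 = f(L/D)V²/2g = 1.410 m
Series → Q common, losses add: H = Σh = 44.48 m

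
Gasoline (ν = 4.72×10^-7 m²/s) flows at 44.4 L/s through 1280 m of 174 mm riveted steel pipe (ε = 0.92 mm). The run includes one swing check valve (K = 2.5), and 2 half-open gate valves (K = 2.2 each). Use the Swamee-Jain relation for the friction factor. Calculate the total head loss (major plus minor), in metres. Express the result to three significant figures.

V = 4Q/(πD²) = 1.867 m/s; V²/2g = 0.1777 m
Re = 6.88×10^5, ε/D = 0.00529 → f = 0.03110 (Swamee-Jain)
Major: h_f = f(L/D)·V²/2g = 0.03110·7356·0.1777 = 40.65 m
Minor: ΣK = 6.90; h_m = ΣK·V²/2g = 1.226 m
Total H_L = 40.65 + 1.226 = 41.88 m

H_L ≈ 41.9 m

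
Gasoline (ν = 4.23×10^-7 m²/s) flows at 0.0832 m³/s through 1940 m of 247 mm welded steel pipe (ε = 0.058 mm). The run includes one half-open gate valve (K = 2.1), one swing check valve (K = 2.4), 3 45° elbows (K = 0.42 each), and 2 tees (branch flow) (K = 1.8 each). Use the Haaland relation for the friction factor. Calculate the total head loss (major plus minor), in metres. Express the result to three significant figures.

H_L ≈ 19.5 m

V = 4Q/(πD²) = 1.736 m/s; V²/2g = 0.1537 m
Re = 1.01×10^6, ε/D = 2.35×10^-4 → f = 0.01496 (Haaland)
Major: h_f = f(L/D)·V²/2g = 0.01496·7854·0.1537 = 18.06 m
Minor: ΣK = 9.36; h_m = ΣK·V²/2g = 1.438 m
Total H_L = 18.06 + 1.438 = 19.50 m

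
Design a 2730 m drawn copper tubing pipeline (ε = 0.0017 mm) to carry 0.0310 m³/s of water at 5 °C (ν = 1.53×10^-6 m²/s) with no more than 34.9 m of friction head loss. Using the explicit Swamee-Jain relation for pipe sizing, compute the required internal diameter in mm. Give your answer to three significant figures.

D ≈ 161 mm

Swamee-Jain (Type III): D = 0.66·[ε^1.25·(LQ²/(gh_f))^4.75 + ν·Q^9.4·(L/(gh_f))^5.2]^0.04
LQ²/(gh_f) = 0.007663; L/(gh_f) = 7.974
Term 1 = ε^1.25·(…)^4.75 = 5.48×10^-18; Term 2 = ν·Q^9.4·(…)^5.2 = 4.92×10^-16
D = 0.66·(5.48×10^-18 + 4.92×10^-16)^0.04 = 0.1612 m = 161 mm
Check: V = 1.52 m/s, Re = 1.60×10^5, f = 0.01631, h_f = 32.5 m ≈ 34.9 m ✓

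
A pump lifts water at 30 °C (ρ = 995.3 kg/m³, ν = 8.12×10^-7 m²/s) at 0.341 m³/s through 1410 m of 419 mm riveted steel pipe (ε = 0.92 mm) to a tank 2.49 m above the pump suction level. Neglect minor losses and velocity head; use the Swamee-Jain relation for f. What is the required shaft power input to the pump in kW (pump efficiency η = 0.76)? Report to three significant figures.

V = 4Q/(πD²) = 2.473 m/s; Re = 1.28×10^6; ε/D = 0.00220; f = 0.02421
h_f = f(L/D)V²/2g = 25.40 m
Total head H = z + h_f = 2.49 + 25.40 = 27.89 m
P_hyd = ρgQH = 995.3·9.81·0.341·27.89 = 92.85 kW
P_shaft = P_hyd/η = 92.85/0.76 = 122.2 kW

P_shaft ≈ 122 kW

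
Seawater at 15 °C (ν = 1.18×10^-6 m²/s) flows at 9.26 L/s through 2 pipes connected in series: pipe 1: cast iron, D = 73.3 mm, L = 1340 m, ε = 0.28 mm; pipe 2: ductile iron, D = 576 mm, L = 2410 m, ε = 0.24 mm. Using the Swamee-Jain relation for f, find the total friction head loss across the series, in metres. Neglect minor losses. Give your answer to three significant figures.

Pipe 1: V = 2.194 m/s, Re = 1.36×10^5, ε/D = 0.00382, f = 0.02908, h_1 = f(L/D)V²/2g = 130.5 m
Pipe 2: V = 0.03554 m/s, Re = 1.73×10^4, ε/D = 4.17×10^-4, f = 0.02770, h_2 = f(L/D)V²/2g = 0.007461 m
Series → Q common, losses add: H = Σh = 130.5 m

H ≈ 130 m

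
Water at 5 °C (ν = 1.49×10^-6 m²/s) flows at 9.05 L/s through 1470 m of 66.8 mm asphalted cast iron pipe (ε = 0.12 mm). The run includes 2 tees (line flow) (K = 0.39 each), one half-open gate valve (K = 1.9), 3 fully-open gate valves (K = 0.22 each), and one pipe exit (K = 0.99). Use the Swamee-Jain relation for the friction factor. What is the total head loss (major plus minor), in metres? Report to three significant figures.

V = 4Q/(πD²) = 2.582 m/s; V²/2g = 0.3399 m
Re = 1.16×10^5, ε/D = 0.00180 → f = 0.02456 (Swamee-Jain)
Major: h_f = f(L/D)·V²/2g = 0.02456·22006·0.3399 = 183.7 m
Minor: ΣK = 4.33; h_m = ΣK·V²/2g = 1.472 m
Total H_L = 183.7 + 1.472 = 185.1 m

H_L ≈ 185 m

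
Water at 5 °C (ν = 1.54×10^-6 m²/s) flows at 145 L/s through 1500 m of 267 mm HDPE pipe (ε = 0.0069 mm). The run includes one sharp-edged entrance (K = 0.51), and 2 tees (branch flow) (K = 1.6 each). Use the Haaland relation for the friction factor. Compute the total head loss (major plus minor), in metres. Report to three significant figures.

H_L ≈ 27.4 m

V = 4Q/(πD²) = 2.590 m/s; V²/2g = 0.3418 m
Re = 4.49×10^5, ε/D = 2.58×10^-5 → f = 0.01361 (Haaland)
Major: h_f = f(L/D)·V²/2g = 0.01361·5618·0.3418 = 26.13 m
Minor: ΣK = 3.71; h_m = ΣK·V²/2g = 1.268 m
Total H_L = 26.13 + 1.268 = 27.40 m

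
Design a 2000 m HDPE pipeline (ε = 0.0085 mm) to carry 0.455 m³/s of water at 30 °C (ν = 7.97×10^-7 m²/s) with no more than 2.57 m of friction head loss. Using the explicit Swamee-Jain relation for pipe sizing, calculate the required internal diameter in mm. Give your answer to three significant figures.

D ≈ 697 mm

Swamee-Jain (Type III): D = 0.66·[ε^1.25·(LQ²/(gh_f))^4.75 + ν·Q^9.4·(L/(gh_f))^5.2]^0.04
LQ²/(gh_f) = 16.42; L/(gh_f) = 79.33
Term 1 = ε^1.25·(…)^4.75 = 0.272; Term 2 = ν·Q^9.4·(…)^5.2 = 3.66
D = 0.66·(0.272 + 3.66)^0.04 = 0.6972 m = 697 mm
Check: V = 1.19 m/s, Re = 1.04×10^6, f = 0.01183, h_f = 2.46 m ≈ 2.57 m ✓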